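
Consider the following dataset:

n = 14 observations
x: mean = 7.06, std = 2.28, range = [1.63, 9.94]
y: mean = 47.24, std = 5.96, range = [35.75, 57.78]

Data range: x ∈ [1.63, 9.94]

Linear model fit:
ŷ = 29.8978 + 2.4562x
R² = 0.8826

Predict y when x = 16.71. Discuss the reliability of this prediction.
ŷ = 70.9409 (extrapolation — x = 16.71 lies outside [1.63, 9.94], so reliability is low).

Prediction calculation:
ŷ = 29.8978 + 2.4562 × 16.71
ŷ = 70.9409

Reliability:
- Data range: x ∈ [1.63, 9.94]
- Prediction point: x = 16.71 is 6.77 units above the observed range → this is EXTRAPOLATION, not interpolation

Why that matters here:
- There are no observations near this x to validate the fitted line there
- The standard error of prediction grows with (x − x̄)², and x = 16.71 is far from x̄ = 7.06
- R² describes fit only over the sampled x values; it says nothing about behaviour beyond them

A defensible statement: 'if the linear trend continued to x = 16.71, y would be about 70.9409' — the premise is untested.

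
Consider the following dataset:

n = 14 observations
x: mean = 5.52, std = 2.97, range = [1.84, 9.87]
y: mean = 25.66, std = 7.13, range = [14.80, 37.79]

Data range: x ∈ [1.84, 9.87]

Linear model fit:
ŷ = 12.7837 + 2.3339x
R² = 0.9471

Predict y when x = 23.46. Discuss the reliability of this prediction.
ŷ = 67.5370, but this is extrapolation (above the data range [1.84, 9.87]) and may be unreliable.

Prediction calculation:
ŷ = 12.7837 + 2.3339 × 23.46
ŷ = 67.5370

Reliability:
- Data range: x ∈ [1.84, 9.87]
- Prediction point: x = 23.46 is 13.59 units above the observed range → this is EXTRAPOLATION, not interpolation

Why that matters here:
- There are no observations near this x to validate the fitted line there
- The linear relationship may not hold outside the observed range
- R² describes fit only over the sampled x values; it says nothing about behaviour beyond them

The R² = 0.9471 only validates the fit within [1.84, 9.87]; treat ŷ = 67.5370 with caution.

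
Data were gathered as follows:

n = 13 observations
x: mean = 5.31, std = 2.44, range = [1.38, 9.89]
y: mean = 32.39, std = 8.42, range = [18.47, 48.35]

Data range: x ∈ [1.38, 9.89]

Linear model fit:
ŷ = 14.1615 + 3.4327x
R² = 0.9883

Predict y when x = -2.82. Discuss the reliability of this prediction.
The equation gives ŷ = 4.4813; however x = -2.82 is 4.20 units below the observed range, so this extrapolated value should not be trusted.

Prediction calculation:
ŷ = 14.1615 + 3.4327 × (-2.82)
ŷ = 4.4813

Reliability:
- Data range: x ∈ [1.38, 9.89]
- Prediction point: x = -2.82 is 4.20 units below the observed range → this is EXTRAPOLATION, not interpolation

Why that matters here:
- There are no observations near this x to validate the fitted line there
- The standard error of prediction grows with (x − x̄)², and x = -2.82 is far from x̄ = 5.31

A defensible statement: 'if the linear trend continued to x = -2.82, y would be about 4.4813' — the premise is untested.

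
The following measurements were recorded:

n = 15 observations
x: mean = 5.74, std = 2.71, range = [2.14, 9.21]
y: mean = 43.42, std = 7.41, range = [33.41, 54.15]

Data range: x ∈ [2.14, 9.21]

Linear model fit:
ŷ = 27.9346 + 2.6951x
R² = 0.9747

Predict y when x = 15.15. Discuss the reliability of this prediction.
ŷ = 68.7654 (extrapolation — x = 15.15 lies outside [2.14, 9.21], so reliability is low).

Prediction calculation:
ŷ = 27.9346 + 2.6951 × 15.15
ŷ = 68.7654

Reliability:
- Data range: x ∈ [2.14, 9.21]
- Prediction point: x = 15.15 is 5.94 units above the observed range → this is EXTRAPOLATION, not interpolation

Why that matters here:
- The standard error of prediction grows with (x − x̄)², and x = 15.15 is far from x̄ = 5.74
- There are no observations near this x to validate the fitted line there
- R² describes fit only over the sampled x values; it says nothing about behaviour beyond them

A defensible statement: 'if the linear trend continued to x = 15.15, y would be about 68.7654' — the premise is untested.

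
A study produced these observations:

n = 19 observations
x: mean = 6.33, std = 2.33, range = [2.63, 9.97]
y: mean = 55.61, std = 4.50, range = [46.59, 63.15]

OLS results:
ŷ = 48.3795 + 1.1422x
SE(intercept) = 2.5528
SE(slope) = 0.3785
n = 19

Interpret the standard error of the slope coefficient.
The slope 1.1422 is pinned down to within about ±0.3785 (one SE) by these data — relative uncertainty 33.1%, i.e. moderately precise.

What SE measures:
- The standard error quantifies the sampling variability of the coefficient estimate
- It is the estimated standard deviation of β̂₁ across hypothetical repeated samples of the same size
- Smaller SE → more precise estimate

Relative precision:
- SE / |β̂₁| = 0.3785 / 1.1422 = 33.1%
- Rule of thumb (under 20%: precise; 20% to under 50%: moderately precise; 50% or more: imprecise) → moderately precise

Rough 95% range (±2 SE): 1.1422 ± 0.7570 → (0.3852, 1.8992).

What drives SE(β̂₁): more residual scatter → larger SE; larger n (here n = 19) → smaller SE; wider spread of x values → smaller SE.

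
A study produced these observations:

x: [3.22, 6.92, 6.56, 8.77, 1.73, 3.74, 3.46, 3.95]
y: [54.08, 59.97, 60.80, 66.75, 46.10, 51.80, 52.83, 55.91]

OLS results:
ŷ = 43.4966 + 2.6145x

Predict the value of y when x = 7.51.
ŷ = 63.1315

x = 7.51 lies inside the observed range [1.73, 8.77], so the fitted equation applies directly:

ŷ = 43.4966 + 2.6145 × 7.51
ŷ = 43.4966 + 19.6349
ŷ = 63.1315

This is the fitted mean response at that x — an individual observation would come with a wider prediction interval.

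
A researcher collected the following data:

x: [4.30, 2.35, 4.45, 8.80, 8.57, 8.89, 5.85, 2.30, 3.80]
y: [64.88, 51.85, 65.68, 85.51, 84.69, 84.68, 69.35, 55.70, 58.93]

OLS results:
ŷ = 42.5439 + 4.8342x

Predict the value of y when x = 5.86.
ŷ = 70.8723

To predict y for x = 5.86, substitute into the regression equation:

ŷ = 42.5439 + 4.8342 × 5.86
ŷ = 42.5439 + 28.3284
ŷ = 70.8723

This is a point prediction; actual observations scatter around it by roughly the residual standard deviation.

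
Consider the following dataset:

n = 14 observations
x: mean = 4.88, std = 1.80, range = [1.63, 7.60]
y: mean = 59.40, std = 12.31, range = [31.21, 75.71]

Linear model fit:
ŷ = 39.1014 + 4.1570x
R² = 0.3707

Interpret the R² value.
R² = 0.3707 means 37.07% of the variation in y is explained by the linear relationship with x. This indicates a moderate fit.

R² (coefficient of determination) measures the proportion of variance in y explained by the regression model.

Here R² = 0.3707:
- Explained: 37.07% of the variation in y
- Unexplained (residual): 100% − 37.07% = 62.93%
- Rule of thumb (below 0.3 weak; 0.3 to below 0.7 moderate; 0.7 and above strong) → moderate

Note: R² never decreases when predictors are added, so it should not be used alone to compare models of different size.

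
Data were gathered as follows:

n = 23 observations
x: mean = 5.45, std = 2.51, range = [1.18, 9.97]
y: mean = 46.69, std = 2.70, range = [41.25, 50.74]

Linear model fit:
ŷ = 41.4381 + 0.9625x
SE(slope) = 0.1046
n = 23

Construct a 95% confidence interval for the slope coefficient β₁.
The 95% CI for β₁ is (0.7450, 1.1800)

Confidence interval for the slope:

The 95% CI for β₁ is: β̂₁ ± t*(α/2, n-2) × SE(β̂₁)

Step 1: Find critical t-value
- Confidence level = 0.95
- Degrees of freedom = n - 2 = 23 - 2 = 21
- t*(α/2, 21) = 2.0796

Step 2: Calculate margin of error
Margin = 2.0796 × 0.1046 = 0.2175

Step 3: Construct interval
CI = 0.9625 ± 0.2175
CI = (0.7450, 1.1800)

Interpretation: intervals built this way capture the true β₁ in 95% of repeated samples; here the plausible range for the per-unit effect of x on y is 0.7450 to 1.1800.
The interval does not include 0, suggesting a significant linear relationship.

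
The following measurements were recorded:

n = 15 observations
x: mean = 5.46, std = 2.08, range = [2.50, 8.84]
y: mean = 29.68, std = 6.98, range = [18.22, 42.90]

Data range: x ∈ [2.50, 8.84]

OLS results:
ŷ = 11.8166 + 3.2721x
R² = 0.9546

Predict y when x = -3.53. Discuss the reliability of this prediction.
ŷ = 0.2661, but this is extrapolation (below the data range [2.50, 8.84]) and may be unreliable.

Prediction calculation:
ŷ = 11.8166 + 3.2721 × (-3.53)
ŷ = 0.2661

Reliability:
- Data range: x ∈ [2.50, 8.84]
- Prediction point: x = -3.53 is 6.03 units below the observed range → this is EXTRAPOLATION, not interpolation

Why that matters here:
- The standard error of prediction grows with (x − x̄)², and x = -3.53 is far from x̄ = 5.46
- R² describes fit only over the sampled x values; it says nothing about behaviour beyond them

The R² = 0.9546 only validates the fit within [2.50, 8.84]; treat ŷ = 0.2661 with caution.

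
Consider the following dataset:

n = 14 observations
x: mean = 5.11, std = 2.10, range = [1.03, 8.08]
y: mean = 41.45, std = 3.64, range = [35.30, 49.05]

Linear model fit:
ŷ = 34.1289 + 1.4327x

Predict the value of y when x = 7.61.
ŷ = 45.0317

To predict y for x = 7.61, substitute into the regression equation:

ŷ = 34.1289 + 1.4327 × 7.61
ŷ = 34.1289 + 10.9028
ŷ = 45.0317

This is a point prediction; actual observations scatter around it by roughly the residual standard deviation.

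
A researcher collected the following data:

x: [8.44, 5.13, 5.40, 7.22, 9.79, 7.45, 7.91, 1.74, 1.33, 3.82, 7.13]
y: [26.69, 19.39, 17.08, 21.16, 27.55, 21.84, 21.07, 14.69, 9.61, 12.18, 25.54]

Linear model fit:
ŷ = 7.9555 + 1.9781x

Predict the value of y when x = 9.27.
ŷ = 26.2925

x = 9.27 lies inside the observed range [1.33, 9.79], so the fitted equation applies directly:

ŷ = 7.9555 + 1.9781 × 9.27
ŷ = 7.9555 + 18.3370
ŷ = 26.2925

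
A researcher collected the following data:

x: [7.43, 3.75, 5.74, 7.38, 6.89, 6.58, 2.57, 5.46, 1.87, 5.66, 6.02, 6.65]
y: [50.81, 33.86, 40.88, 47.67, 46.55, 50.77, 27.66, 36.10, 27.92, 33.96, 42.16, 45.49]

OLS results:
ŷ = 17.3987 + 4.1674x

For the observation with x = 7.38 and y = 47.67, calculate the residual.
Residual = -0.4841

The residual is the difference between the actual value and the predicted value:

Residual = y - ŷ

Step 1: Calculate predicted value
ŷ = 17.3987 + 4.1674 × 7.38
ŷ = 48.1541

Step 2: Calculate residual
Residual = 47.67 - 48.1541
Residual = -0.4841

Interpretation: the model overestimates the actual value by 0.4841 at this point (negative residual → observation lies below the fitted line).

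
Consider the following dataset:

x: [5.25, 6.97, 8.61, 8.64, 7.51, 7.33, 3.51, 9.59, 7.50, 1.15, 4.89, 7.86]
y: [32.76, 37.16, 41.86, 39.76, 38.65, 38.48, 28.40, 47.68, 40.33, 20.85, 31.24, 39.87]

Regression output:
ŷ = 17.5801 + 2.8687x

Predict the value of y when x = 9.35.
ŷ = 44.4024

x = 9.35 lies inside the observed range [1.15, 9.59], so the fitted equation applies directly:

ŷ = 17.5801 + 2.8687 × 9.35
ŷ = 17.5801 + 26.8223
ŷ = 44.4024

This is the fitted mean response at that x — an individual observation would come with a wider prediction interval.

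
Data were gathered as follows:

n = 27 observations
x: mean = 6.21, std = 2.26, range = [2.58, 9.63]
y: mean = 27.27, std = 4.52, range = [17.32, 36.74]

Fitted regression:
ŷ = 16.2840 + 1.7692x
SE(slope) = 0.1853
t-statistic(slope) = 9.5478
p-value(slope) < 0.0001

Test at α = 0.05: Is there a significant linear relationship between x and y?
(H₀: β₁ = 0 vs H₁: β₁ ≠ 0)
p-value < 0.0001 < α = 0.05, so we reject H₀. The relationship is significant.

Hypothesis test for the slope coefficient:

H₀: β₁ = 0 (no linear relationship)
H₁: β₁ ≠ 0 (linear relationship exists)

Test statistic: t = β̂₁ / SE(β̂₁) = 1.7692 / 0.1853 = 9.5478

p < 0.0001: how often a slope estimate this far from 0 (in SE units) would arise by chance if β₁ were truly 0.

Decision rule: reject H₀ if p-value < α.
p-value < 0.0001 < α = 0.05 → reject H₀.

There is sufficient evidence at the 5% significance level to conclude that a linear relationship exists between x and y.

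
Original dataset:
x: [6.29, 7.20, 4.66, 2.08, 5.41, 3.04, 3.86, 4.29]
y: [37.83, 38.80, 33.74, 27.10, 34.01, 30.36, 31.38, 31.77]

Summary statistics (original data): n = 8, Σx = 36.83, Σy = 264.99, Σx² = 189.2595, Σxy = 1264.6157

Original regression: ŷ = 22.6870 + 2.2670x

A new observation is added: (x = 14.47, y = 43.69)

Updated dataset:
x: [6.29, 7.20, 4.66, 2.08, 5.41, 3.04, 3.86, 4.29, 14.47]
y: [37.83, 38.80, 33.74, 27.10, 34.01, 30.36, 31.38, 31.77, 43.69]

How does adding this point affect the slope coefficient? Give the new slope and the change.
Adding the point moves β₁ from 2.2670 to 1.2928, i.e. it decreases by 0.9742 (-43.0%).

x = 14.47 lies well outside the original x-range [2.08, 7.20] (x̄ ≈ 4.60), so this observation has high leverage and can move the slope substantially.

Step 1: Update the sums with the new point (n goes from 8 to 9)
Σx  = 36.83 + 14.47 = 51.30
Σy  = 264.99 + 43.69 = 308.68
Σx² = 189.2595 + 14.47² = 189.2595 + 209.3809 = 398.6404
Σxy = 1264.6157 + 14.47×43.69 = 1264.6157 + 632.1943 = 1896.8100

Step 2: Recompute the slope with b₁ = (nΣxy − ΣxΣy) / (nΣx² − (Σx)²)
Numerator   = 9×1896.8100 − 51.30×308.68 = 17071.2900 − 15835.2840 = 1236.0060
Denominator = 9×398.6404 − 51.30² = 3587.7636 − 2631.6900 = 956.0736
b₁(new) = 1236.0060 / 956.0736 = 1.2928

(Same formula on the original sums: (8×1264.6157 − 36.83×264.99) / (8×189.2595 − 36.83²) = 357.3439 / 157.6271 = 2.2670, matching the given fit.)

Step 3: Change in slope
Δβ₁ = 1.2928 − 2.2670 = -0.9742
Relative change = -0.9742 / 2.2670 × 100% = -43.0%
→ the slope decreases when the point is added.

A high-leverage point only changes the slope if it is off the original line; here y = 43.69 is below the original trend, so the slope decreases.
In practice: check such a point for data-entry or measurement error.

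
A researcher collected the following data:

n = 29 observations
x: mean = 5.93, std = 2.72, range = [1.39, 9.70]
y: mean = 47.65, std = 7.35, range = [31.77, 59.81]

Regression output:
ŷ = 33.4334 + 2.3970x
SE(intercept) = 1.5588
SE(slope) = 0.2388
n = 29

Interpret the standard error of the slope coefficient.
SE(β̂₁) = 0.2388 is the estimated standard deviation of the slope estimate across repeated samples; relative to β̂₁ = 2.3970 that is 10.0%, a precise estimate.

SE(β̂₁) = 0.2388 says: if we drew many samples of n = 29 from the same population and refit each time, the fitted slopes would scatter with a standard deviation of roughly 0.2388 around the true β₁.

Relative precision:
- SE / |β̂₁| = 0.2388 / 2.3970 = 10.0%
- Rule of thumb (under 20%: precise; 20% to under 50%: moderately precise; 50% or more: imprecise) → precise

Link to interval estimation: a confidence interval for β₁ is β̂₁ ± t* × 0.2388, so SE sets the half-width per unit of t*.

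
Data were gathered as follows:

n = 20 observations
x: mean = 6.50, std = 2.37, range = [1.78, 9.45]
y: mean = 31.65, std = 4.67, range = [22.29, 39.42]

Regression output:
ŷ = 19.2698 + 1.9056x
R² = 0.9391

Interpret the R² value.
R² = 0.9391 means 93.91% of the variation in y is explained by the linear relationship with x. This indicates a strong fit.

The coefficient of determination R² is the fraction of the total variation in y that the fitted line accounts for.

Here R² = 0.9391:
- Explained: 93.91% of the variation in y
- Unexplained (residual): 100% − 93.91% = 6.09%
- Rule of thumb (below 0.3 weak; 0.3 to below 0.7 moderate; 0.7 and above strong) → strong

Equivalently, for simple linear regression R² = r², so |r| = √0.9391 ≈ 0.9691.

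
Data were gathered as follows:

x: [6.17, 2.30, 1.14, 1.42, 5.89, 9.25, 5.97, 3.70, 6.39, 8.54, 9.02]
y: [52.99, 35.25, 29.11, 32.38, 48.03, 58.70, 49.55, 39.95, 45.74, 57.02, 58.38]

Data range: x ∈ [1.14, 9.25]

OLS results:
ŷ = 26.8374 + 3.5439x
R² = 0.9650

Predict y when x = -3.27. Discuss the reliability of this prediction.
ŷ = 15.2488 (extrapolation — x = -3.27 lies outside [1.14, 9.25], so reliability is low).

Prediction calculation:
ŷ = 26.8374 + 3.5439 × (-3.27)
ŷ = 15.2488

Reliability:
- Data range: x ∈ [1.14, 9.25]
- Prediction point: x = -3.27 is 4.41 units below the observed range → this is EXTRAPOLATION, not interpolation

Why that matters here:
- The standard error of prediction grows with (x − x̄)², and x = -3.27 is far from x̄ = 5.44
- There are no observations near this x to validate the fitted line there
- R² describes fit only over the sampled x values; it says nothing about behaviour beyond them

A defensible statement: 'if the linear trend continued to x = -3.27, y would be about 15.2488' — the premise is untested.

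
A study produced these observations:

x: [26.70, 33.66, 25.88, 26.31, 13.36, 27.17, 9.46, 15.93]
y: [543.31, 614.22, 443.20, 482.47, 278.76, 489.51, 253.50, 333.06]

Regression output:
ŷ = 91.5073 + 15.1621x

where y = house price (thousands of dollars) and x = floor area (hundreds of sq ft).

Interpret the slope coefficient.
For each additional hundred sq ft of floor area, predicted house price increases by approximately 15.1621 thousand dollars.

β₁ = 15.1621 is the change in predicted house price (thousand dollars) per additional hundred sq ft of floor area.

Interpretation:
- Floor area up by 1 hundred sq ft → predicted house price increases by 15.1621 thousand dollars
- The effect is assumed constant over the observed range of x (linearity)

(β₀ = 91.5073 is the fitted value at x = 0 and is not part of the slope interpretation.)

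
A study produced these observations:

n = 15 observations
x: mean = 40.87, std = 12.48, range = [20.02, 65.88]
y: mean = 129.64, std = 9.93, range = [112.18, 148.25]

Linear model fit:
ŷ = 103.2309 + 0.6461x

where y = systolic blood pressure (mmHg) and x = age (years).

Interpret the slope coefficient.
For each additional year of age, predicted blood pressure increases by approximately 0.6461 mmHg.

β₁ = 0.6461 is the change in predicted blood pressure (mmHg) per additional year of age.

Interpretation:
- Age up by 1 year → predicted blood pressure increases by 0.6461 mmHg
- This is a linear approximation: the same per-unit change is assumed across the whole observed x range

The intercept β₀ = 103.2309 is the predicted blood pressure when age = 0; since the smallest observed x is 20.02, this is an extrapolation and mainly anchors the line.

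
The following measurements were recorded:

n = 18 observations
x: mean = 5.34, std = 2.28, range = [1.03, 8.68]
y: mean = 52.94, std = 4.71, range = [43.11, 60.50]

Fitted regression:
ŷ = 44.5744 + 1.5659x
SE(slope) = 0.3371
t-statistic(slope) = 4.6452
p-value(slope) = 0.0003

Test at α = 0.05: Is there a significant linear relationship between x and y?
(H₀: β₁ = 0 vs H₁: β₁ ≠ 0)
Since p-value = 0.0003 < α = 0.05, reject H₀ — the slope is significantly different from 0.

Hypothesis test for the slope coefficient:

H₀: β₁ = 0 (no linear relationship)
H₁: β₁ ≠ 0 (linear relationship exists)

Test statistic: t = β̂₁ / SE(β̂₁) = 1.5659 / 0.3371 = 4.6452

With df = 16, the two-sided p-value for |t| = 4.6452 is 0.0003.

Decision rule: reject H₀ if p-value < α.
p-value = 0.0003 < α = 0.05 → reject H₀.

At α = 0.05 the data do provide convincing evidence of a nonzero slope.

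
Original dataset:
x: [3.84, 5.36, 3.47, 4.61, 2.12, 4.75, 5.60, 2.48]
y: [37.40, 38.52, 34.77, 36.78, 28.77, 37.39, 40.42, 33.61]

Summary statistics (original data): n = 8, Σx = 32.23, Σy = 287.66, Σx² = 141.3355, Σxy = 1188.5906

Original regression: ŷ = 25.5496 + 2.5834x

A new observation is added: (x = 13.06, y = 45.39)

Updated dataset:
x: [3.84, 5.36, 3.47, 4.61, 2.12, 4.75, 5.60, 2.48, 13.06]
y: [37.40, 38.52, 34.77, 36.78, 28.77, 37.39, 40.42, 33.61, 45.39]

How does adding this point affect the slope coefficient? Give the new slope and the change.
Adding the point moves β₁ from 2.5834 to 1.2549, i.e. it decreases by 1.3285 (-51.4%).

The new point has HIGH LEVERAGE: x = 13.06 is far from the original mean x̄ = 32.23/8 ≈ 4.03 (original range [2.12, 5.60]).

Step 1: Update the sums with the new point (n goes from 8 to 9)
Σx  = 32.23 + 13.06 = 45.29
Σy  = 287.66 + 45.39 = 333.05
Σx² = 141.3355 + 13.06² = 141.3355 + 170.5636 = 311.8991
Σxy = 1188.5906 + 13.06×45.39 = 1188.5906 + 592.7934 = 1781.3840

Step 2: Recompute the slope with b₁ = (nΣxy − ΣxΣy) / (nΣx² − (Σx)²)
Numerator   = 9×1781.3840 − 45.29×333.05 = 16032.4560 − 15083.8345 = 948.6215
Denominator = 9×311.8991 − 45.29² = 2807.0919 − 2051.1841 = 755.9078
b₁(new) = 948.6215 / 755.9078 = 1.2549

(Same formula on the original sums: (8×1188.5906 − 32.23×287.66) / (8×141.3355 − 32.23²) = 237.4430 / 91.9111 = 2.5834, matching the given fit.)

Step 3: Change in slope
Δβ₁ = 1.2549 − 2.5834 = -1.3285
Relative change = -1.3285 / 2.5834 × 100% = -51.4%
→ the slope decreases when the point is added.

Because the point sits below the extension of the original line at a high-leverage x, it tilts the fit down.
In practice: investigate whether it comes from the same population as the rest of the sample; examine leverage (hᵢ) and Cook's distance rather than deleting it automatically.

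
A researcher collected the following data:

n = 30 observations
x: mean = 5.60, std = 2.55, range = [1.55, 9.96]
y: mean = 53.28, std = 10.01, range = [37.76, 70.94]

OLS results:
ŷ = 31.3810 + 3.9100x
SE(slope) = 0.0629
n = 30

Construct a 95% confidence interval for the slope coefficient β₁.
The 95% CI for β₁ is (3.7812, 4.0388)

Confidence interval for the slope:

The 95% CI for β₁ is: β̂₁ ± t*(α/2, n-2) × SE(β̂₁)

Step 1: Find critical t-value
- Confidence level = 0.95
- Degrees of freedom = n - 2 = 30 - 2 = 28
- t*(α/2, 28) = 2.0484

Step 2: Calculate margin of error
Margin = 2.0484 × 0.0629 = 0.1288

Step 3: Construct interval
CI = 3.9100 ± 0.1288
CI = (3.7812, 4.0388)

Interpretation: We are 95% confident that the true slope β₁ lies between 3.7812 and 4.0388.
Since 0 is outside the interval, a two-sided test at α = 0.05 would reject H₀: β₁ = 0.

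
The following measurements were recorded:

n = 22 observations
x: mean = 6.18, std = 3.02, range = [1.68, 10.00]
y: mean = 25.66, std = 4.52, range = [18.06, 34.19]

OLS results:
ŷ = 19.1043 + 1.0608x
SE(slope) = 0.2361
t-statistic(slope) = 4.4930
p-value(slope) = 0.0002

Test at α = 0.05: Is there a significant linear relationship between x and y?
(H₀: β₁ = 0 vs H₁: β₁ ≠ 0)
Reject H₀: p-value = 0.0002 < α = 0.05. The linear relationship is significant at the 5% level.

Hypothesis test for the slope coefficient:

H₀: β₁ = 0 (no linear relationship)
H₁: β₁ ≠ 0 (linear relationship exists)

Test statistic: t = β̂₁ / SE(β̂₁) = 1.0608 / 0.2361 = 4.4930

The p-value (0.0002) is the probability, under H₀, of a t-statistic at least as extreme as |t| = 4.4930 (two-sided, df = n − 2 = 20).

Decision rule: reject H₀ if p-value < α.
p-value = 0.0002 < α = 0.05 → reject H₀.

There is sufficient evidence at the 5% significance level to conclude that a linear relationship exists between x and y.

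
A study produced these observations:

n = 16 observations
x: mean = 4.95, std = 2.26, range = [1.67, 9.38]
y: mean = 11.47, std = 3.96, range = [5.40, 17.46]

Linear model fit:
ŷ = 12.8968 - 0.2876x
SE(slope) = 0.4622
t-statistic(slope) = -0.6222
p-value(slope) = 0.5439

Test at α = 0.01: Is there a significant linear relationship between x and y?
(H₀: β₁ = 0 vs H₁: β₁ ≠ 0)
Since p-value = 0.5439 ≥ α = 0.01, fail to reject H₀ — the slope is not significantly different from 0.

Hypothesis test for the slope coefficient:

H₀: β₁ = 0 (no linear relationship)
H₁: β₁ ≠ 0 (linear relationship exists)

Test statistic: t = β̂₁ / SE(β̂₁) = -0.2876 / 0.4622 = -0.6222

With df = 14, the two-sided p-value for |t| = 0.6222 is 0.5439.

Decision rule: reject H₀ if p-value < α.
p-value = 0.5439 ≥ α = 0.01 → fail to reject H₀.

There is not sufficient evidence at the 1% significance level to conclude that a linear relationship exists between x and y.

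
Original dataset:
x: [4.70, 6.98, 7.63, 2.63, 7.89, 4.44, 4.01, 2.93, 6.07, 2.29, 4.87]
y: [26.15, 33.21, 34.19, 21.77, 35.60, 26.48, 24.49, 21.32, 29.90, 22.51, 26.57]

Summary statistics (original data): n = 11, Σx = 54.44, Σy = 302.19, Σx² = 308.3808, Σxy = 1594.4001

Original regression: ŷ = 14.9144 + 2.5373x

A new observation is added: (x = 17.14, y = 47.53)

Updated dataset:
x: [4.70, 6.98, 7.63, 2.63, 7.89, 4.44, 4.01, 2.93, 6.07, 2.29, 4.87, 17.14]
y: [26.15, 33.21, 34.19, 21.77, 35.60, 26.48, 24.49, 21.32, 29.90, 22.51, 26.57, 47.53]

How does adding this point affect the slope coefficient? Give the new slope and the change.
The slope changes from 2.5373 to 1.8437 (change of -0.6936, or -27.3%).

The new point has HIGH LEVERAGE: x = 17.14 is far from the original mean x̄ = 54.44/11 ≈ 4.95 (original range [2.29, 7.89]).

Step 1: Update the sums with the new point (n goes from 11 to 12)
Σx  = 54.44 + 17.14 = 71.58
Σy  = 302.19 + 47.53 = 349.72
Σx² = 308.3808 + 17.14² = 308.3808 + 293.7796 = 602.1604
Σxy = 1594.4001 + 17.14×47.53 = 1594.4001 + 814.6642 = 2409.0643

Step 2: Recompute the slope with b₁ = (nΣxy − ΣxΣy) / (nΣx² − (Σx)²)
Numerator   = 12×2409.0643 − 71.58×349.72 = 28908.7716 − 25032.9576 = 3875.8140
Denominator = 12×602.1604 − 71.58² = 7225.9248 − 5123.6964 = 2102.2284
b₁(new) = 3875.8140 / 2102.2284 = 1.8437

(Same formula on the original sums: (11×1594.4001 − 54.44×302.19) / (11×308.3808 − 54.44²) = 1087.1775 / 428.4752 = 2.5373, matching the given fit.)

Step 3: Change in slope
Δβ₁ = 1.8437 − 2.5373 = -0.6936
Relative change = -0.6936 / 2.5373 × 100% = -27.3%
→ the slope decreases when the point is added.

Because the point sits below the extension of the original line at a high-leverage x, it tilts the fit down.
In practice: check such a point for data-entry or measurement error.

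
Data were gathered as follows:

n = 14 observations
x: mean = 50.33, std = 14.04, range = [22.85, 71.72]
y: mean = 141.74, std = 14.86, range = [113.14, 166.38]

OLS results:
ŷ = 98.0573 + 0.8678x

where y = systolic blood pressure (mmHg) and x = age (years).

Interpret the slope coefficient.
An increase of one year in age is associated with a 0.8678 mmHg increase in predicted blood pressure.

The slope β₁ = 0.8678 gives the rate at which the fitted blood pressure changes with age.

Interpretation:
- Age up by 1 year → predicted blood pressure increases by 0.8678 mmHg
- The effect is assumed constant over the observed range of x (linearity)
- The sign (+) gives the direction; the magnitude 0.8678 gives the size of the effect per year

The intercept β₀ = 98.0573 is the predicted blood pressure when age = 0; since the smallest observed x is 22.85, this is an extrapolation and mainly anchors the line.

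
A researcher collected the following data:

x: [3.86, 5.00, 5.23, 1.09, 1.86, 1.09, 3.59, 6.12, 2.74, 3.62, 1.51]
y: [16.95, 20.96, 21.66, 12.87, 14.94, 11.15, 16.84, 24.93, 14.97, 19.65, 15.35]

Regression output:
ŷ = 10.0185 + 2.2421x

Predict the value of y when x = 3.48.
ŷ = 17.8210

To predict y for x = 3.48, substitute into the regression equation:

ŷ = 10.0185 + 2.2421 × 3.48
ŷ = 10.0185 + 7.8025
ŷ = 17.8210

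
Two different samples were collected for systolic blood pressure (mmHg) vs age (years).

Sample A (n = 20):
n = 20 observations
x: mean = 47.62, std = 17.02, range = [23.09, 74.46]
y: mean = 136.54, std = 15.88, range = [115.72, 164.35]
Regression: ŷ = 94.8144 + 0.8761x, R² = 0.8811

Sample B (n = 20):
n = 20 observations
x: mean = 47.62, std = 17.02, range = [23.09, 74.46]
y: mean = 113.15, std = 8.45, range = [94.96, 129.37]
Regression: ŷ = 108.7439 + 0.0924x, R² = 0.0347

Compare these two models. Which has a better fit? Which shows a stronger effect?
Model A has the better fit (R² = 0.8811 vs 0.0347). Model A shows the stronger effect (|β₁| = 0.8761 vs 0.0924).

Model Comparison:

Fit — compare R²:
- Model A: R² = 0.8811 → 88.11% of variance in blood pressure explained
- Model B: R² = 0.0347 → 3.47% of variance in blood pressure explained
- 0.8811 > 0.0347 → Model A has the better fit

Effect size (slope magnitude):
- Model A: β₁ = 0.8761 → predicted blood pressure rises 0.8761 mmHg per additional year of age
- Model B: β₁ = 0.0924 → predicted blood pressure rises 0.0924 mmHg per additional year of age
- |0.8761| > |0.0924| → Model A shows the stronger marginal effect

Notes:
- R² measures how tightly points cluster around the line; β₁ measures how steep the line is — they answer different questions.
- The two samples could reflect different populations, time periods, or measurement quality.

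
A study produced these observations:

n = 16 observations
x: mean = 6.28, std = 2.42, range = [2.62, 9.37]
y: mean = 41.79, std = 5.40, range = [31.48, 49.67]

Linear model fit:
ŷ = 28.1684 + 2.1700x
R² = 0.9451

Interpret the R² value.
About 94.51% of the variability in y is accounted for by the regression on x (R² = 0.9451) — a strong linear fit.

R² = 1 − SS_res/SS_tot compares the residual scatter to the total scatter of y about its mean.

Here R² = 0.9451:
- Explained: 94.51% of the variation in y
- Unexplained (residual): 100% − 94.51% = 5.49%
- Rule of thumb (below 0.3 weak; 0.3 to below 0.7 moderate; 0.7 and above strong) → strong

Equivalently, for simple linear regression R² = r², so |r| = √0.9451 ≈ 0.9722.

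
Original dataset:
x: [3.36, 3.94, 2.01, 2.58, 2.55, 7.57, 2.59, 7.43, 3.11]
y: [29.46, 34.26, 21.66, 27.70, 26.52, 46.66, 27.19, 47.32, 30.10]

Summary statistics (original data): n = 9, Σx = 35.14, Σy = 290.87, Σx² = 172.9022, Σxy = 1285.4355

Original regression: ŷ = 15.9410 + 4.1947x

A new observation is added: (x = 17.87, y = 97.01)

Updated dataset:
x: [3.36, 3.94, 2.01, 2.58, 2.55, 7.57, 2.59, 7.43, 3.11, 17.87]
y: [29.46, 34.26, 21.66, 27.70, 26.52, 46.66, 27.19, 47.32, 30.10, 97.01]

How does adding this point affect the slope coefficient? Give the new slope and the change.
The slope changes from 4.1947 to 4.5582 (change of +0.3635, or +8.7%).

The new point has HIGH LEVERAGE: x = 17.87 is far from the original mean x̄ = 35.14/9 ≈ 3.90 (original range [2.01, 7.57]).

Step 1: Update the sums with the new point (n goes from 9 to 10)
Σx  = 35.14 + 17.87 = 53.01
Σy  = 290.87 + 97.01 = 387.88
Σx² = 172.9022 + 17.87² = 172.9022 + 319.3369 = 492.2391
Σxy = 1285.4355 + 17.87×97.01 = 1285.4355 + 1733.5687 = 3019.0042

Step 2: Recompute the slope with b₁ = (nΣxy − ΣxΣy) / (nΣx² − (Σx)²)
Numerator   = 10×3019.0042 − 53.01×387.88 = 30190.0420 − 20561.5188 = 9628.5232
Denominator = 10×492.2391 − 53.01² = 4922.3910 − 2810.0601 = 2112.3309
b₁(new) = 9628.5232 / 2112.3309 = 4.5582

(Same formula on the original sums: (9×1285.4355 − 35.14×290.87) / (9×172.9022 − 35.14²) = 1347.7477 / 321.3002 = 4.1947, matching the given fit.)

Step 3: Change in slope
Δβ₁ = 4.5582 − 4.1947 = +0.3635
Relative change = +0.3635 / 4.1947 × 100% = +8.7%
→ the slope increases when the point is added.

A high-leverage point only changes the slope if it is off the original line; here y = 97.01 is above the original trend, so the slope increases.
In practice: check such a point for data-entry or measurement error; refit with and without it and report both if conclusions differ.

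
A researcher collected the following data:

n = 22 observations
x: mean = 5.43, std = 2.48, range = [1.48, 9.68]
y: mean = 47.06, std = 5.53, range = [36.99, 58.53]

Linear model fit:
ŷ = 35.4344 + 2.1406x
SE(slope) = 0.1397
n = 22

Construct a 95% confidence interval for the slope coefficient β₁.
The 95% CI for β₁ is (1.8492, 2.4320)

Confidence interval for the slope:

The 95% CI for β₁ is: β̂₁ ± t*(α/2, n-2) × SE(β̂₁)

Step 1: Find critical t-value
- Confidence level = 0.95
- Degrees of freedom = n - 2 = 22 - 2 = 20
- t*(α/2, 20) = 2.0860

Step 2: Calculate margin of error
Margin = 2.0860 × 0.1397 = 0.2914

Step 3: Construct interval
CI = 2.1406 ± 0.2914
CI = (1.8492, 2.4320)

Interpretation: We are 95% confident that the true slope β₁ lies between 1.8492 and 2.4320.
The interval does not include 0, suggesting a significant linear relationship.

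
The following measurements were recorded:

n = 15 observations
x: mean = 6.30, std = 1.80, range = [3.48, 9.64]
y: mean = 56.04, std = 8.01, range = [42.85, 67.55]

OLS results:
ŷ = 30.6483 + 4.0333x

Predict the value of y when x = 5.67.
ŷ = 53.5171

x = 5.67 lies inside the observed range [3.48, 9.64], so the fitted equation applies directly:

ŷ = 30.6483 + 4.0333 × 5.67
ŷ = 30.6483 + 22.8688
ŷ = 53.5171

This is a point prediction; actual observations scatter around it by roughly the residual standard deviation.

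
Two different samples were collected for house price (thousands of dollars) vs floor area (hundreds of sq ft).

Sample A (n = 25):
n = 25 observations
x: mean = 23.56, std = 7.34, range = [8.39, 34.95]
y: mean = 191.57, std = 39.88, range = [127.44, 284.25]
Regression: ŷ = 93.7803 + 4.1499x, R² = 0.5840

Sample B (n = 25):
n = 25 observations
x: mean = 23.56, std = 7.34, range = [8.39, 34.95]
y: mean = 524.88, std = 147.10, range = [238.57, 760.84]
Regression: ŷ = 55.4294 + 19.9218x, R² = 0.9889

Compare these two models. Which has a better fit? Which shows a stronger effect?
Model B has the better fit (R² = 0.9889 vs 0.5840). Model B shows the stronger effect (|β₁| = 19.9218 vs 4.1499).

Model Comparison:

Goodness of fit (R²):
- Model A: R² = 0.5840 → 58.40% of variance in house price explained
- Model B: R² = 0.9889 → 98.89% of variance in house price explained
- 0.9889 > 0.5840 → Model B has the better fit

Strength of effect — compare |β₁|:
- Model A: β₁ = 4.1499 → predicted house price rises 4.1499 thousand dollars per additional hundred sq ft of floor area
- Model B: β₁ = 19.9218 → predicted house price rises 19.9218 thousand dollars per additional hundred sq ft of floor area
- |4.1499| < |19.9218| → Model B shows the stronger marginal effect

Note: A steeper slope doesn't make a better model if the scatter around the line is large.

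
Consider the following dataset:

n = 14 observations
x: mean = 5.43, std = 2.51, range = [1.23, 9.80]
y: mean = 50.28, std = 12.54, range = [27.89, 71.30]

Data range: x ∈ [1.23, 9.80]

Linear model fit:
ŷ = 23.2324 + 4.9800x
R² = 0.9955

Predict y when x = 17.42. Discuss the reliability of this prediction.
The equation gives ŷ = 109.9840; however x = 17.42 is 7.62 units above the observed range, so this extrapolated value should not be trusted.

Prediction calculation:
ŷ = 23.2324 + 4.9800 × 17.42
ŷ = 109.9840

Reliability:
- Data range: x ∈ [1.23, 9.80]
- Prediction point: x = 17.42 is 7.62 units above the observed range → this is EXTRAPOLATION, not interpolation

Why that matters here:
- Real relationships often flatten, saturate, or turn nonlinear at extremes
- The standard error of prediction grows with (x − x̄)², and x = 17.42 is far from x̄ = 5.43

A defensible statement: 'if the linear trend continued to x = 17.42, y would be about 109.9840' — the premise is untested.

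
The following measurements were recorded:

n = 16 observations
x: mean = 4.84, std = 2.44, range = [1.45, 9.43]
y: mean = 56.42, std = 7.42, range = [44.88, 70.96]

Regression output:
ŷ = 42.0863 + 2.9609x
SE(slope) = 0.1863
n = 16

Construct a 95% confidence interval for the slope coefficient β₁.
The 95% CI for β₁ is (2.5613, 3.3605)

Confidence interval for the slope:

The 95% CI for β₁ is: β̂₁ ± t*(α/2, n-2) × SE(β̂₁)

Step 1: Find critical t-value
- Confidence level = 0.95
- Degrees of freedom = n - 2 = 16 - 2 = 14
- t*(α/2, 14) = 2.1448

Step 2: Calculate margin of error
Margin = 2.1448 × 0.1863 = 0.3996

Step 3: Construct interval
CI = 2.9609 ± 0.3996
CI = (2.5613, 3.3605)

Interpretation: each one-unit increase in x is associated with a change in mean y of between 2.5613 and 3.3605, with 95% confidence.
Both endpoints are positive, so the data support a genuinely positive slope at this confidence level.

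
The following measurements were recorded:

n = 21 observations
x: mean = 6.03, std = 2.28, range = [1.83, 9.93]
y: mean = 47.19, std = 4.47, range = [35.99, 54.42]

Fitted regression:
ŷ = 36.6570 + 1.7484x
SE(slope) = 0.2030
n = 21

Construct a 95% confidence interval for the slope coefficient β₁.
The 95% CI for β₁ is (1.3235, 2.1733)

Confidence interval for the slope:

The 95% CI for β₁ is: β̂₁ ± t*(α/2, n-2) × SE(β̂₁)

Step 1: Find critical t-value
- Confidence level = 0.95
- Degrees of freedom = n - 2 = 21 - 2 = 19
- t*(α/2, 19) = 2.0930

Step 2: Calculate margin of error
Margin = 2.0930 × 0.2030 = 0.4249

Step 3: Construct interval
CI = 1.7484 ± 0.4249
CI = (1.3235, 2.1733)

Interpretation: intervals built this way capture the true β₁ in 95% of repeated samples; here the plausible range for the per-unit effect of x on y is 1.3235 to 2.1733.
The interval does not include 0, suggesting a significant linear relationship.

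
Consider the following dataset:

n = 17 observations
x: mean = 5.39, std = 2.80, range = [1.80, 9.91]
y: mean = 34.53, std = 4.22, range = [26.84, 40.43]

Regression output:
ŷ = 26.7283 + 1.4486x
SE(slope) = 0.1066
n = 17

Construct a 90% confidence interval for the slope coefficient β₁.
The 90% CI for β₁ is (1.2617, 1.6355)

Confidence interval for the slope:

The 90% CI for β₁ is: β̂₁ ± t*(α/2, n-2) × SE(β̂₁)

Step 1: Find critical t-value
- Confidence level = 0.9
- Degrees of freedom = n - 2 = 17 - 2 = 15
- t*(α/2, 15) = 1.7531

Step 2: Calculate margin of error
Margin = 1.7531 × 0.1066 = 0.1869

Step 3: Construct interval
CI = 1.4486 ± 0.1869
CI = (1.2617, 1.6355)

Interpretation: intervals built this way capture the true β₁ in 90% of repeated samples; here the plausible range for the per-unit effect of x on y is 1.2617 to 1.6355.
The interval does not include 0, suggesting a significant linear relationship.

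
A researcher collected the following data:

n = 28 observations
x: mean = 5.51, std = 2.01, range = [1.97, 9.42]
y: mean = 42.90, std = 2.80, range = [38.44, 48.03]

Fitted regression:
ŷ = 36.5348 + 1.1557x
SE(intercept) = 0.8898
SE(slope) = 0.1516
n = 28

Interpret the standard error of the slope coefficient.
SE(β̂₁) = 0.1516 is the estimated standard deviation of the slope estimate across repeated samples; relative to β̂₁ = 1.1557 that is 13.1%, a precise estimate.

SE(β̂₁) = 0.1516 says: if we drew many samples of n = 28 from the same population and refit each time, the fitted slopes would scatter with a standard deviation of roughly 0.1516 around the true β₁.

Relative precision:
- SE / |β̂₁| = 0.1516 / 1.1557 = 13.1%
- Rule of thumb (under 20%: precise; 20% to under 50%: moderately precise; 50% or more: imprecise) → precise

Link to the t-test: t = β̂₁ / SE(β̂₁) = 1.1557 / 0.1516 = 7.6234, the statistic for H₀: β₁ = 0.

What drives SE(β̂₁): wider spread of x values → smaller SE; larger n (here n = 28) → smaller SE.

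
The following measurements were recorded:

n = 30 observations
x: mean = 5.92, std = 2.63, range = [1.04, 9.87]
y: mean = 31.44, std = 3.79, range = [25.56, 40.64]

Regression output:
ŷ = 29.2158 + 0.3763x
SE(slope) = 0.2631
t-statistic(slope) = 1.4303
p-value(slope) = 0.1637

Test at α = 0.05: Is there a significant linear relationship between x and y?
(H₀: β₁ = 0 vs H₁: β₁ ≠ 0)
Fail to reject H₀: p-value = 0.1637 ≥ α = 0.05. The linear relationship is not significant at the 5% level.

Hypothesis test for the slope coefficient:

H₀: β₁ = 0 (no linear relationship)
H₁: β₁ ≠ 0 (linear relationship exists)

Test statistic: t = β̂₁ / SE(β̂₁) = 0.3763 / 0.2631 = 1.4303

With df = 28, the two-sided p-value for |t| = 1.4303 is 0.1637.

Decision rule: reject H₀ if p-value < α.
p-value = 0.1637 ≥ α = 0.05 → fail to reject H₀.

Conclusion: the linear association between x and y is not significant at the 5% level.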